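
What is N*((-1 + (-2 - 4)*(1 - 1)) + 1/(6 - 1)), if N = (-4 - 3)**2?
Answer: -196/5 ≈ -39.200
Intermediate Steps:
N = 49 (N = (-7)**2 = 49)
N*((-1 + (-2 - 4)*(1 - 1)) + 1/(6 - 1)) = 49*((-1 + (-2 - 4)*(1 - 1)) + 1/(6 - 1)) = 49*((-1 - 6*0) + 1/5) = 49*((-1 + 0) + 1/5) = 49*(-1 + 1/5) = 49*(-4/5) = -196/5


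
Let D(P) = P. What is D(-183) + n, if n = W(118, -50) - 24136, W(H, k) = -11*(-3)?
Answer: -24286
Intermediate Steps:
W(H, k) = 33
n = -24103 (n = 33 - 24136 = -24103)
D(-183) + n = -183 - 24103 = -24286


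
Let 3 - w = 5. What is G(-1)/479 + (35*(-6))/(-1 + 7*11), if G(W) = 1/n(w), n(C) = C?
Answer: -25157/9101 ≈ -2.7642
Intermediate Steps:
w = -2 (w = 3 - 1*5 = 3 - 5 = -2)
G(W) = -½ (G(W) = 1/(-2) = -½)
G(-1)/479 + (35*(-6))/(-1 + 7*11) = -½/479 + (35*(-6))/(-1 + 7*11) = -½*1/479 - 210/(-1 + 77) = -1/958 - 210/76 = -1/958 - 210*1/76 = -1/958 - 105/38 = -25157/9101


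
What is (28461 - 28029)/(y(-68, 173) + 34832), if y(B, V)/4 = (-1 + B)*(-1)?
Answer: 108/8777 ≈ 0.012305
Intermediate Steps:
y(B, V) = 4 - 4*B (y(B, V) = 4*((-1 + B)*(-1)) = 4*(1 - B) = 4 - 4*B)
(28461 - 28029)/(y(-68, 173) + 34832) = (28461 - 28029)/((4 - 4*(-68)) + 34832) = 432/((4 + 272) + 34832) = 432/(276 + 34832) = 432/35108 = 432*(1/35108) = 108/8777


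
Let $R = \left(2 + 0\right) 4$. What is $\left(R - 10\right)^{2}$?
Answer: $4$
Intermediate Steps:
$R = 8$ ($R = 2 \cdot 4 = 8$)
$\left(R - 10\right)^{2} = \left(8 - 10\right)^{2} = \left(-2\right)^{2} = 4$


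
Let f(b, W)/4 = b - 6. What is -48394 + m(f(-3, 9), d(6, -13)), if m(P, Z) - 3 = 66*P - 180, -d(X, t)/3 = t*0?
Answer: -50947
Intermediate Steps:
f(b, W) = -24 + 4*b (f(b, W) = 4*(b - 6) = 4*(-6 + b) = -24 + 4*b)
d(X, t) = 0 (d(X, t) = -3*t*0 = -3*0 = 0)
m(P, Z) = -177 + 66*P (m(P, Z) = 3 + (66*P - 180) = 3 + (-180 + 66*P) = -177 + 66*P)
-48394 + m(f(-3, 9), d(6, -13)) = -48394 + (-177 + 66*(-24 + 4*(-3))) = -48394 + (-177 + 66*(-24 - 12)) = -48394 + (-177 + 66*(-36)) = -48394 + (-177 - 2376) = -48394 - 2553 = -50947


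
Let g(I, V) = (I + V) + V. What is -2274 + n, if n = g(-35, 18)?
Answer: -2273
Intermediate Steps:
g(I, V) = I + 2*V
n = 1 (n = -35 + 2*18 = -35 + 36 = 1)
-2274 + n = -2274 + 1 = -2273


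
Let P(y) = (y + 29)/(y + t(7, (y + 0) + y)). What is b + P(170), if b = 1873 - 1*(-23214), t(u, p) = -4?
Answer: 4164641/166 ≈ 25088.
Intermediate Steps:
b = 25087 (b = 1873 + 23214 = 25087)
P(y) = (29 + y)/(-4 + y) (P(y) = (y + 29)/(y - 4) = (29 + y)/(-4 + y))
b + P(170) = 25087 + (29 + 170)/(-4 + 170) = 25087 + 199/166 = 4164641/166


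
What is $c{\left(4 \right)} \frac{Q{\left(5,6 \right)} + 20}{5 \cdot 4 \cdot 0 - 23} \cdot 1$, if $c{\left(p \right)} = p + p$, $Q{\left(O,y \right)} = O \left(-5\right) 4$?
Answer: $\frac{640}{23} \approx 27.826$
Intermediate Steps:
$Q{\left(O,y \right)} = - 20 O$ ($Q{\left(O,y \right)} = - 5 O 4 = - 20 O$)
$c{\left(p \right)} = 2 p$
$c{\left(4 \right)} \frac{Q{\left(5,6 \right)} + 20}{5 \cdot 4 \cdot 0 - 23} \cdot 1 = 2 \cdot 4 \frac{\left(-20\right) 5 + 20}{5 \cdot 4 \cdot 0 - 23} \cdot 1 = 8 \frac{-100 + 20}{20 \cdot 0 - 23} \cdot 1 = 8 \left(- \frac{80}{0 - 23}\right) 1 = 8 \left(- \frac{80}{-23}\right) 1 = 8 \left(\left(-80\right) \left(- \frac{1}{23}\right)\right) 1 = 8 \cdot \frac{80}{23} \cdot 1 = \frac{640}{23} \cdot 1 = \frac{640}{23}$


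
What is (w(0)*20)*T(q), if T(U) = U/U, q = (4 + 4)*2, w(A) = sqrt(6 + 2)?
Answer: 40*sqrt(2) ≈ 56.569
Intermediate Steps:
w(A) = 2*sqrt(2) (w(A) = sqrt(8) = 2*sqrt(2))
q = 16 (q = 8*2 = 16)
T(U) = 1
(w(0)*20)*T(q) = ((2*sqrt(2))*20)*1 = (40*sqrt(2))*1 = 40*sqrt(2)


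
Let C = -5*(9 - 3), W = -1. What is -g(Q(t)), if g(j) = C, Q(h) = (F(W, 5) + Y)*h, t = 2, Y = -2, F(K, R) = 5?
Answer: 30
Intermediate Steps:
C = -30 (C = -5*6 = -30)
Q(h) = 3*h (Q(h) = (5 - 2)*h = 3*h)
g(j) = -30
-g(Q(t)) = -1*(-30) = 30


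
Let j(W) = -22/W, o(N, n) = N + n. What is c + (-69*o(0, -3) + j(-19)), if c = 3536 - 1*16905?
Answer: -250056/19 ≈ -13161.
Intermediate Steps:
c = -13369 (c = 3536 - 16905 = -13369)
c + (-69*o(0, -3) + j(-19)) = -13369 + (-69*(0 - 3) - 22/(-19)) = -13369 + (-69*(-3) - 22*(-1/19)) = -13369 + (207 + 22/19) = -13369 + 3955/19 = -250056/19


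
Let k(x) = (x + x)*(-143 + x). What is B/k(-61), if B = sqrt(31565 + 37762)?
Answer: sqrt(7703)/8296 ≈ 0.010579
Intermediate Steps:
B = 3*sqrt(7703) (B = sqrt(69327) = 3*sqrt(7703) ≈ 263.30)
k(x) = 2*x*(-143 + x) (k(x) = (2*x)*(-143 + x) = 2*x*(-143 + x))
B/k(-61) = (3*sqrt(7703))/((2*(-61)*(-143 - 61))) = (3*sqrt(7703))/((2*(-61)*(-204))) = (3*sqrt(7703))/24888 = (3*sqrt(7703))*(1/24888) = sqrt(7703)/8296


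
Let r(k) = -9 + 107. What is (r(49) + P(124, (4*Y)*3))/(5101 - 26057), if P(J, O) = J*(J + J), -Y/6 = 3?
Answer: -15425/10478 ≈ -1.4721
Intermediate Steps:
Y = -18 (Y = -6*3 = -18)
P(J, O) = 2*J**2 (P(J, O) = J*(2*J) = 2*J**2)
r(k) = 98
(r(49) + P(124, (4*Y)*3))/(5101 - 26057) = (98 + 2*124**2)/(5101 - 26057) = (98 + 2*15376)/(-20956) = (98 + 30752)*(-1/20956) = 30850*(-1/20956) = -15425/10478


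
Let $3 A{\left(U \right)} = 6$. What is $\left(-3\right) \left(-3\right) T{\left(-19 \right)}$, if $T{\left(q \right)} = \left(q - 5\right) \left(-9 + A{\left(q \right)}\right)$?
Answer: $1512$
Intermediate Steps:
$A{\left(U \right)} = 2$ ($A{\left(U \right)} = \frac{1}{3} \cdot 6 = 2$)
$T{\left(q \right)} = 35 - 7 q$ ($T{\left(q \right)} = \left(q - 5\right) \left(-9 + 2\right) = \left(-5 + q\right) \left(-7\right) = 35 - 7 q$)
$\left(-3\right) \left(-3\right) T{\left(-19 \right)} = \left(-3\right) \left(-3\right) \left(35 - -133\right) = 9 \left(35 + 133\right) = 9 \cdot 168 = 1512$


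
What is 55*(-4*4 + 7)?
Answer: -495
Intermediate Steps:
55*(-4*4 + 7) = 55*(-16 + 7) = 55*(-9) = -495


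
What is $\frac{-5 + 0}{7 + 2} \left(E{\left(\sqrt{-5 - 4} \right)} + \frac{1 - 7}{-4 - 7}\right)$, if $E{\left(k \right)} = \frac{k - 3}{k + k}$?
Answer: $- \frac{115}{198} - \frac{5 i}{18} \approx -0.58081 - 0.27778 i$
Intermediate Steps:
$E{\left(k \right)} = \frac{-3 + k}{2 k}$
$\frac{-5 + 0}{7 + 2} \left(E{\left(\sqrt{-5 - 4} \right)} + \frac{1 - 7}{-4 - 7}\right) = \frac{-5 + 0}{7 + 2} \left(\frac{-3 + \sqrt{-5 - 4}}{2 \sqrt{-5 - 4}} + \frac{1 - 7}{-4 - 7}\right) = - \frac{5}{9} \left(\frac{-3 + \sqrt{-9}}{2 \sqrt{-9}} - \frac{6}{-11}\right) = \left(-5\right) \frac{1}{9} \left(\frac{-3 + 3 i}{2 \cdot 3 i} - - \frac{6}{11}\right) = - \frac{5 \left(\frac{- \frac{i}{3} \left(-3 + 3 i\right)}{2} + \frac{6}{11}\right)}{9} = - \frac{5 \left(- \frac{i \left(-3 + 3 i\right)}{6} + \frac{6}{11}\right)}{9} = - \frac{5 \left(\frac{6}{11} - \frac{i \left(-3 + 3 i\right)}{6}\right)}{9} = - \frac{10}{33} + \frac{5 i \left(-3 + 3 i\right)}{54}$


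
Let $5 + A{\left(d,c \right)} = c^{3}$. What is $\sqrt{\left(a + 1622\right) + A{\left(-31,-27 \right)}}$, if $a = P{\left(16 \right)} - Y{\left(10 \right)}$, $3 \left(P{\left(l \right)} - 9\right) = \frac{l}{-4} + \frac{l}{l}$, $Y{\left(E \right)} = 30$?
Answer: $2 i \sqrt{4522} \approx 134.49 i$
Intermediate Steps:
$P{\left(l \right)} = \frac{28}{3} - \frac{l}{12}$ ($P{\left(l \right)} = 9 + \frac{\frac{l}{-4} + \frac{l}{l}}{3} = 9 + \frac{l \left(- \frac{1}{4}\right) + 1}{3} = 9 + \frac{- \frac{l}{4} + 1}{3} = 9 + \frac{1 - \frac{l}{4}}{3} = 9 - \left(- \frac{1}{3} + \frac{l}{12}\right) = \frac{28}{3} - \frac{l}{12}$)
$A{\left(d,c \right)} = -5 + c^{3}$
$a = -22$ ($a = \left(\frac{28}{3} - \frac{4}{3}\right) - 30 = 8 - 30 = -22$)
$\sqrt{\left(a + 1622\right) + A{\left(-31,-27 \right)}} = \sqrt{\left(-22 + 1622\right) + \left(-5 + \left(-27\right)^{3}\right)} = \sqrt{1600 - 19688} = \sqrt{-18088} = 2 i \sqrt{4522}$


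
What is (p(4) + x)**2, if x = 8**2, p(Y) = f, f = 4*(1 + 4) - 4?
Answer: 6400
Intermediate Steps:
f = 16 (f = 4*5 - 4 = 20 - 4 = 16)
p(Y) = 16
x = 64
(p(4) + x)**2 = (16 + 64)**2 = 80**2 = 6400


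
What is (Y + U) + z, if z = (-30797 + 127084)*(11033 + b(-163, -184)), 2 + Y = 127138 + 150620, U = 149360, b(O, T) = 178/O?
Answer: 173212999595/163 ≈ 1.0627e+9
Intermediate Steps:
Y = 277756 (Y = -2 + (127138 + 150620) = -2 + 277758 = 277756)
z = 173143379687/163 (z = (-30797 + 127084)*(11033 + 178/(-163)) = 96287*(11033 + 178*(-1/163)) = 96287*(11033 - 178/163) = 96287*(1798201/163) = 173143379687/163 ≈ 1.0622e+9)
(Y + U) + z = (277756 + 149360) + 173143379687/163 = 427116 + 173143379687/163 = 173212999595/163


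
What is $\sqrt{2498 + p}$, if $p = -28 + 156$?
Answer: $\sqrt{2626} \approx 51.245$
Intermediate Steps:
$p = 128$
$\sqrt{2498 + p} = \sqrt{2498 + 128} = \sqrt{2626}$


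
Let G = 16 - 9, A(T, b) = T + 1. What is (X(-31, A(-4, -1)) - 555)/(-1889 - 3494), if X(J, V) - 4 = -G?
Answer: 558/5383 ≈ 0.10366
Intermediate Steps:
A(T, b) = 1 + T
G = 7
X(J, V) = -3 (X(J, V) = 4 - 1*7 = 4 - 7 = -3)
(X(-31, A(-4, -1)) - 555)/(-1889 - 3494) = (-3 - 555)/(-1889 - 3494) = -558/(-5383) = -558*(-1/5383) = 558/5383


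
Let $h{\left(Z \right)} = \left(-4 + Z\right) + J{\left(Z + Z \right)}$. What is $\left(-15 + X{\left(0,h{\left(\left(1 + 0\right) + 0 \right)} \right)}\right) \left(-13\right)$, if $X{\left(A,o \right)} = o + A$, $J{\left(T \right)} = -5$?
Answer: $299$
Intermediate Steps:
$h{\left(Z \right)} = -9 + Z$ ($h{\left(Z \right)} = \left(-4 + Z\right) - 5 = -9 + Z$)
$X{\left(A,o \right)} = A + o$
$\left(-15 + X{\left(0,h{\left(\left(1 + 0\right) + 0 \right)} \right)}\right) \left(-13\right) = \left(-15 + \left(0 + \left(-9 + \left(\left(1 + 0\right) + 0\right)\right)\right)\right) \left(-13\right) = \left(-15 + \left(0 + \left(-9 + \left(1 + 0\right)\right)\right)\right) \left(-13\right) = \left(-15 + \left(0 + \left(-9 + 1\right)\right)\right) \left(-13\right) = \left(-15 + \left(0 - 8\right)\right) \left(-13\right) = \left(-15 - 8\right) \left(-13\right) = \left(-23\right) \left(-13\right) = 299$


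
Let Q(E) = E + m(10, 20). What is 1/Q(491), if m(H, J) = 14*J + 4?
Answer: 1/775 ≈ 0.0012903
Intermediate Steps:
m(H, J) = 4 + 14*J
Q(E) = 284 + E (Q(E) = E + (4 + 14*20) = E + (4 + 280) = E + 284 = 284 + E)
1/Q(491) = 1/(284 + 491) = 1/775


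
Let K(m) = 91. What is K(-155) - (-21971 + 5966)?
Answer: 16096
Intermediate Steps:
K(-155) - (-21971 + 5966) = 91 - (-21971 + 5966) = 91 - 1*(-16005) = 91 + 16005 = 16096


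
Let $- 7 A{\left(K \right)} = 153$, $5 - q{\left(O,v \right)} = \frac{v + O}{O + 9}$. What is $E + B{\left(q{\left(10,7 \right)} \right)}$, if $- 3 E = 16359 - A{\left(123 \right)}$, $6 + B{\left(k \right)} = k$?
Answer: $- \frac{726470}{133} \approx -5462.2$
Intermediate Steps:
$q{\left(O,v \right)} = 5 - \frac{O + v}{9 + O}$ ($q{\left(O,v \right)} = 5 - \frac{v + O}{O + 9} = 5 - \frac{O + v}{9 + O}$)
$A{\left(K \right)} = - \frac{153}{7}$ ($A{\left(K \right)} = \left(- \frac{1}{7}\right) 153 = - \frac{153}{7}$)
$B{\left(k \right)} = -6 + k$
$E = - \frac{38222}{7}$ ($E = - \frac{16359 - - \frac{153}{7}}{3} = - \frac{16359 + \frac{153}{7}}{3} = \left(- \frac{1}{3}\right) \frac{114666}{7} = - \frac{38222}{7} \approx -5460.3$)
$E + B{\left(q{\left(10,7 \right)} \right)} = - \frac{38222}{7} - \left(6 - \frac{45 - 7 + 4 \cdot 10}{9 + 10}\right) = - \frac{38222}{7} - \left(6 - \frac{45 - 7 + 40}{19}\right) = - \frac{38222}{7} + \left(-6 + \frac{1}{19} \cdot 78\right) = - \frac{38222}{7} + \left(-6 + \frac{78}{19}\right) = - \frac{38222}{7} - \frac{36}{19} = - \frac{726470}{133}$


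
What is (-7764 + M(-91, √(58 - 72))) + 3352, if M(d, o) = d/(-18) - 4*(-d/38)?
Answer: -1510451/342 ≈ -4416.5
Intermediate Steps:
M(d, o) = 17*d/342 (M(d, o) = d*(-1/18) - (-2)*d/19 = -d/18 + 2*d/19 = 17*d/342)
(-7764 + M(-91, √(58 - 72))) + 3352 = (-7764 + (17/342)*(-91)) + 3352 = (-7764 - 1547/342) + 3352 = -2656835/342 + 3352 = -1510451/342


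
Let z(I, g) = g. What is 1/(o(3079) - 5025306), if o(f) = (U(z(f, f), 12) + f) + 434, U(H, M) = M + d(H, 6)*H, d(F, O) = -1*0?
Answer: -1/5021781 ≈ -1.9913e-7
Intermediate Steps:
d(F, O) = 0
U(H, M) = M (U(H, M) = M + 0*H = M + 0 = M)
o(f) = 446 + f (o(f) = (12 + f) + 434 = 446 + f)
1/(o(3079) - 5025306) = 1/((446 + 3079) - 5025306) = 1/(3525 - 5025306) = 1/(-5021781) = -1/5021781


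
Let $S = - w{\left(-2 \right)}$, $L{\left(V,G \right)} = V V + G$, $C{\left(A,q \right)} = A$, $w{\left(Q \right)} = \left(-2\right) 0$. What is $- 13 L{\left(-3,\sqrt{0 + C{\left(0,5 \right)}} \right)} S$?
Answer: $0$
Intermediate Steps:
$w{\left(Q \right)} = 0$
$L{\left(V,G \right)} = G + V^{2}$ ($L{\left(V,G \right)} = V^{2} + G = G + V^{2}$)
$S = 0$ ($S = \left(-1\right) 0 = 0$)
$- 13 L{\left(-3,\sqrt{0 + C{\left(0,5 \right)}} \right)} S = - 13 \left(\sqrt{0 + 0} + \left(-3\right)^{2}\right) 0 = - 13 \left(\sqrt{0} + 9\right) 0 = - 13 \left(0 + 9\right) 0 = \left(-13\right) 9 \cdot 0 = \left(-117\right) 0 = 0$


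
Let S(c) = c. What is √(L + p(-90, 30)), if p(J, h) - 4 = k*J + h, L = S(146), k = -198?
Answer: 60*√5 ≈ 134.16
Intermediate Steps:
L = 146
p(J, h) = 4 + h - 198*J (p(J, h) = 4 + (-198*J + h) = 4 + (h - 198*J) = 4 + h - 198*J)
√(L + p(-90, 30)) = √(146 + (4 + 30 - 198*(-90))) = √(146 + (4 + 30 + 17820)) = √(146 + 17854) = √18000 = 60*√5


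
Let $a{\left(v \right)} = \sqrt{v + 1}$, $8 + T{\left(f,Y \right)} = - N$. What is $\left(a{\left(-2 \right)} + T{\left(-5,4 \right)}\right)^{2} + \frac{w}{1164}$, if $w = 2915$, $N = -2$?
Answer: $\frac{43655}{1164} - 12 i \approx 37.504 - 12.0 i$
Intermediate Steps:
$T{\left(f,Y \right)} = -6$ ($T{\left(f,Y \right)} = -8 - -2 = -8 + 2 = -6$)
$a{\left(v \right)} = \sqrt{1 + v}$
$\left(a{\left(-2 \right)} + T{\left(-5,4 \right)}\right)^{2} + \frac{w}{1164} = \left(\sqrt{1 - 2} - 6\right)^{2} + \frac{2915}{1164} = \left(\sqrt{-1} - 6\right)^{2} + 2915 \cdot \frac{1}{1164} = \left(i - 6\right)^{2} + \frac{2915}{1164} = \left(-6 + i\right)^{2} + \frac{2915}{1164} = \frac{2915}{1164} + \left(-6 + i\right)^{2}$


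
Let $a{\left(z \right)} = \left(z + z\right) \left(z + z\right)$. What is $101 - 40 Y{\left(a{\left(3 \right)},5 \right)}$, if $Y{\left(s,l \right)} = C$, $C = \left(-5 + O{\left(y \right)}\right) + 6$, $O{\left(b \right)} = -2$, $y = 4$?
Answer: $141$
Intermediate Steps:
$C = -1$ ($C = \left(-5 - 2\right) + 6 = -7 + 6 = -1$)
$a{\left(z \right)} = 4 z^{2}$ ($a{\left(z \right)} = 2 z 2 z = 4 z^{2}$)
$Y{\left(s,l \right)} = -1$
$101 - 40 Y{\left(a{\left(3 \right)},5 \right)} = 101 - -40 = 101 + 40 = 141$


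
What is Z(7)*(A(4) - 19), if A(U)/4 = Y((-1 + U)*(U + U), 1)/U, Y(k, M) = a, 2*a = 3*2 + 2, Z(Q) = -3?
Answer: 45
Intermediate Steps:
a = 4 (a = (3*2 + 2)/2 = (6 + 2)/2 = (½)*8 = 4)
Y(k, M) = 4
A(U) = 16/U (A(U) = 4*(4/U) = 16/U)
Z(7)*(A(4) - 19) = -3*(16/4 - 19) = -3*(16*(¼) - 19) = -3*(4 - 19) = -3*(-15) = 45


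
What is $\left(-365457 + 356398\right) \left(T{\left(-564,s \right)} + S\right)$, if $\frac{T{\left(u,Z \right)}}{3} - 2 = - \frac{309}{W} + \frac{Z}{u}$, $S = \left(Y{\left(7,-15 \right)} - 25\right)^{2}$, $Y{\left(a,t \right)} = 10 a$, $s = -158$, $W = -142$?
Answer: $- \frac{61619644124}{3337} \approx -1.8466 \cdot 10^{7}$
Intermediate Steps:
$S = 2025$ ($S = \left(10 \cdot 7 - 25\right)^{2} = \left(70 - 25\right)^{2} = 45^{2} = 2025$)
$T{\left(u,Z \right)} = \frac{1779}{142} + \frac{3 Z}{u}$ ($T{\left(u,Z \right)} = 6 + 3 \left(- \frac{309}{-142} + \frac{Z}{u}\right) = 6 + 3 \left(\left(-309\right) \left(- \frac{1}{142}\right) + \frac{Z}{u}\right) = 6 + 3 \left(\frac{309}{142} + \frac{Z}{u}\right) = 6 + \left(\frac{927}{142} + \frac{3 Z}{u}\right) = \frac{1779}{142} + \frac{3 Z}{u}$)
$\left(-365457 + 356398\right) \left(T{\left(-564,s \right)} + S\right) = \left(-365457 + 356398\right) \left(\left(\frac{1779}{142} + 3 \left(-158\right) \frac{1}{-564}\right) + 2025\right) = - 9059 \left(\left(\frac{1779}{142} + 3 \left(-158\right) \left(- \frac{1}{564}\right)\right) + 2025\right) = - 9059 \left(\left(\frac{1779}{142} + \frac{79}{94}\right) + 2025\right) = - 9059 \left(\frac{44611}{3337} + 2025\right) = \left(-9059\right) \frac{6802036}{3337} = - \frac{61619644124}{3337}$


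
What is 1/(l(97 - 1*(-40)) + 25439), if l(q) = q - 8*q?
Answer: 1/24480 ≈ 4.0850e-5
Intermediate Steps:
l(q) = -7*q
1/(l(97 - 1*(-40)) + 25439) = 1/(-7*(97 - 1*(-40)) + 25439) = 1/(-7*(97 + 40) + 25439) = 1/(-7*137 + 25439) = 1/(-959 + 25439) = 1/24480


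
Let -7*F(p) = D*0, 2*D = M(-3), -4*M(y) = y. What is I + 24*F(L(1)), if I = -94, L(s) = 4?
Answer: -94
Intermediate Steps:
M(y) = -y/4
D = 3/8 (D = (-¼*(-3))/2 = (½)*(¾) = 3/8 ≈ 0.37500)
F(p) = 0 (F(p) = -3*0/56 = -⅐*0 = 0)
I + 24*F(L(1)) = -94 + 24*0 = -94 + 0 = -94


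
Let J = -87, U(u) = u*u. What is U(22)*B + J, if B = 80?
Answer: 38633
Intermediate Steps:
U(u) = u²
U(22)*B + J = 22²*80 - 87 = 484*80 - 87 = 38720 - 87 = 38633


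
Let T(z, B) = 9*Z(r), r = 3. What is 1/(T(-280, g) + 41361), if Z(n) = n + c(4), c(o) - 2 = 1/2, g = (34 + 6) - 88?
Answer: 2/82821 ≈ 2.4148e-5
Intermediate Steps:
g = -48 (g = 40 - 88 = -48)
c(o) = 5/2 (c(o) = 2 + 1/2 = 2 + ½ = 5/2)
Z(n) = 5/2 + n (Z(n) = n + 5/2 = 5/2 + n)
T(z, B) = 99/2 (T(z, B) = 9*(5/2 + 3) = 9*(11/2) = 99/2)
1/(T(-280, g) + 41361) = 1/(99/2 + 41361) = 1/(82821/2) = 2/82821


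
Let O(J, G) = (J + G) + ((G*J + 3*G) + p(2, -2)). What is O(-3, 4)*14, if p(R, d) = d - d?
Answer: 14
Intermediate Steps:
p(R, d) = 0
O(J, G) = J + 4*G + G*J (O(J, G) = (J + G) + ((G*J + 3*G) + 0) = (G + J) + ((3*G + G*J) + 0) = (G + J) + (3*G + G*J) = J + 4*G + G*J)
O(-3, 4)*14 = (-3 + 4*4 + 4*(-3))*14 = (-3 + 16 - 12)*14 = 1*14 = 14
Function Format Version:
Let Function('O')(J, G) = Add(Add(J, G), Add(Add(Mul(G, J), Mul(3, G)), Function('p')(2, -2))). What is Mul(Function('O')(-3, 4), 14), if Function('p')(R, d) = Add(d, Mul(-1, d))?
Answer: 14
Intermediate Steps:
Function('p')(R, d) = 0
Function('O')(J, G) = Add(J, Mul(4, G), Mul(G, J)) (Function('O')(J, G) = Add(Add(J, G), Add(Add(Mul(G, J), Mul(3, G)), 0)) = Add(Add(G, J), Add(Add(Mul(3, G), Mul(G, J)), 0)) = Add(Add(G, J), Add(Mul(3, G), Mul(G, J))) = Add(J, Mul(4, G), Mul(G, J)))
Mul(Function('O')(-3, 4), 14) = Mul(Add(-3, Mul(4, 4), Mul(4, -3)), 14) = Mul(Add(-3, 16, -12), 14) = Mul(1, 14) = 14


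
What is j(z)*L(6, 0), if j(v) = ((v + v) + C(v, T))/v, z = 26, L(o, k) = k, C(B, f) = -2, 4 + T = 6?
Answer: 0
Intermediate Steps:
T = 2 (T = -4 + 6 = 2)
j(v) = (-2 + 2*v)/v (j(v) = ((v + v) - 2)/v = (2*v - 2)/v = (-2 + 2*v)/v)
j(z)*L(6, 0) = (2 - 2/26)*0 = (2 - 2*1/26)*0 = (2 - 1/13)*0 = (25/13)*0 = 0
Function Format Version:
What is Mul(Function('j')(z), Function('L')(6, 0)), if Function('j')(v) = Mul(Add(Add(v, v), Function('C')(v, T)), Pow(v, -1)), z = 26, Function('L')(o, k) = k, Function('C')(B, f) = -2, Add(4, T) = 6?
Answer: 0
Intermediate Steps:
T = 2 (T = Add(-4, 6) = 2)
Function('j')(v) = Mul(Pow(v, -1), Add(-2, Mul(2, v))) (Function('j')(v) = Mul(Add(Add(v, v), -2), Pow(v, -1)) = Mul(Add(Mul(2, v), -2), Pow(v, -1)) = Mul(Add(-2, Mul(2, v)), Pow(v, -1)) = Mul(Pow(v, -1), Add(-2, Mul(2, v))))
Mul(Function('j')(z), Function('L')(6, 0)) = Mul(Add(2, Mul(-2, Pow(26, -1))), 0) = Mul(Add(2, Mul(-2, Rational(1, 26))), 0) = Mul(Add(2, Rational(-1, 13)), 0) = Mul(Rational(25, 13), 0) = 0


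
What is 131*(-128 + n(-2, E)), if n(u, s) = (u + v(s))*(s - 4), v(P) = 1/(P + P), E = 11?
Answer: -408327/22 ≈ -18560.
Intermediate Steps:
v(P) = 1/(2*P)
n(u, s) = (-4 + s)*(u + 1/(2*s)) (n(u, s) = (u + 1/(2*s))*(s - 4) = (u + 1/(2*s))*(-4 + s) = (-4 + s)*(u + 1/(2*s)))
131*(-128 + n(-2, E)) = 131*(-128 + (½ - 4*(-2) - 2/11 + 11*(-2))) = 131*(-128 + (½ + 8 - 2*1/11 - 22)) = 131*(-128 + (½ + 8 - 2/11 - 22)) = 131*(-128 - 301/22) = 131*(-3117/22) = -408327/22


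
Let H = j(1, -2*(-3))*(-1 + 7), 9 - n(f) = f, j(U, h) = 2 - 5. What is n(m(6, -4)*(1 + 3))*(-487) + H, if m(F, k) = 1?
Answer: -2453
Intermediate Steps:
j(U, h) = -3
n(f) = 9 - f
H = -18 (H = -3*(-1 + 7) = -3*6 = -18)
n(m(6, -4)*(1 + 3))*(-487) + H = (9 - (1 + 3))*(-487) - 18 = (9 - 4)*(-487) - 18 = 5*(-487) - 18 = -2435 - 18 = -2453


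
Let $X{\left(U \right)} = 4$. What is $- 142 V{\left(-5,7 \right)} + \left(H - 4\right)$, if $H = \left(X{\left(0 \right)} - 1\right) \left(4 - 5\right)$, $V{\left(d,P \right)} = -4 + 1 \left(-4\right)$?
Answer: $1129$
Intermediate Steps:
$V{\left(d,P \right)} = -8$ ($V{\left(d,P \right)} = -4 - 4 = -8$)
$H = -3$ ($H = \left(4 - 1\right) \left(4 - 5\right) = 3 \left(-1\right) = -3$)
$- 142 V{\left(-5,7 \right)} + \left(H - 4\right) = \left(-142\right) \left(-8\right) - 7 = 1136 - 7 = 1129$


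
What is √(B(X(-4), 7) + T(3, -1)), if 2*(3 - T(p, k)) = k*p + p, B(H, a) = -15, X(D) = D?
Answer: 2*I*√3 ≈ 3.4641*I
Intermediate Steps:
T(p, k) = 3 - p/2 - k*p/2 (T(p, k) = 3 - (k*p + p)/2 = 3 - (p + k*p)/2 = 3 + (-p/2 - k*p/2) = 3 - p/2 - k*p/2)
√(B(X(-4), 7) + T(3, -1)) = √(-15 + (3 - ½*3 - ½*(-1)*3)) = √(-15 + (3 - 3/2 + 3/2)) = √(-15 + 3) = √(-12) = 2*I*√3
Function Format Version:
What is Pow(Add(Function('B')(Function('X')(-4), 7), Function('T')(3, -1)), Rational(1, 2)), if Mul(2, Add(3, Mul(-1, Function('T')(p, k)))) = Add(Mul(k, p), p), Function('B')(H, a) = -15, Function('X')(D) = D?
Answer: Mul(2, I, Pow(3, Rational(1, 2))) ≈ Mul(3.4641, I)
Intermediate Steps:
Function('T')(p, k) = Add(3, Mul(Rational(-1, 2), p), Mul(Rational(-1, 2), k, p)) (Function('T')(p, k) = Add(3, Mul(Rational(-1, 2), Add(Mul(k, p), p))) = Add(3, Mul(Rational(-1, 2), Add(p, Mul(k, p)))) = Add(3, Add(Mul(Rational(-1, 2), p), Mul(Rational(-1, 2), k, p))) = Add(3, Mul(Rational(-1, 2), p), Mul(Rational(-1, 2), k, p)))
Pow(Add(Function('B')(Function('X')(-4), 7), Function('T')(3, -1)), Rational(1, 2)) = Pow(Add(-15, Add(3, Mul(Rational(-1, 2), 3), Mul(Rational(-1, 2), -1, 3))), Rational(1, 2)) = Pow(Add(-15, Add(3, Rational(-3, 2), Rational(3, 2))), Rational(1, 2)) = Pow(Add(-15, 3), Rational(1, 2)) = Pow(-12, Rational(1, 2)) = Mul(2, I, Pow(3, Rational(1, 2)))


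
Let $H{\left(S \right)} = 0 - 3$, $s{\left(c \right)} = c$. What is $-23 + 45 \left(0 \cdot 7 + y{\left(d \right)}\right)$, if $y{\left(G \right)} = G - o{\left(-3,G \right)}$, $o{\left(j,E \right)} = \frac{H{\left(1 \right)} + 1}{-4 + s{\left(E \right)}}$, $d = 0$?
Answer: $- \frac{91}{2} \approx -45.5$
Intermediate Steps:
$H{\left(S \right)} = -3$ ($H{\left(S \right)} = 0 - 3 = -3$)
$o{\left(j,E \right)} = - \frac{2}{-4 + E}$ ($o{\left(j,E \right)} = \frac{-3 + 1}{-4 + E} = - \frac{2}{-4 + E}$)
$y{\left(G \right)} = G + \frac{2}{-4 + G}$ ($y{\left(G \right)} = G - - \frac{2}{-4 + G} = G + \frac{2}{-4 + G}$)
$-23 + 45 \left(0 \cdot 7 + y{\left(d \right)}\right) = -23 + 45 \left(0 \cdot 7 + \frac{2 + 0 \left(-4 + 0\right)}{-4 + 0}\right) = -23 + 45 \left(0 + \frac{2 + 0 \left(-4\right)}{-4}\right) = -23 + 45 \left(0 - \frac{2 + 0}{4}\right) = -23 + 45 \left(0 - \frac{1}{2}\right) = -23 + 45 \left(- \frac{1}{2}\right) = -23 - \frac{45}{2} = - \frac{91}{2}$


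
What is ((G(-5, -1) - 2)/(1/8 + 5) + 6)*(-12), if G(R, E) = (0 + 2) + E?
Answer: -2856/41 ≈ -69.659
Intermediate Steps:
G(R, E) = 2 + E
((G(-5, -1) - 2)/(1/8 + 5) + 6)*(-12) = (((2 - 1) - 2)/(1/8 + 5) + 6)*(-12) = ((1 - 2)/(⅛ + 5) + 6)*(-12) = (-1/41/8 + 6)*(-12) = (-1*8/41 + 6)*(-12) = (-8/41 + 6)*(-12) = (238/41)*(-12) = -2856/41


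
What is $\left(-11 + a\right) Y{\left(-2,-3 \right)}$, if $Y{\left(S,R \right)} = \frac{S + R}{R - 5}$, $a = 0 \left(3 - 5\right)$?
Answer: $- \frac{55}{8} \approx -6.875$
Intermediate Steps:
$a = 0$ ($a = 0 \left(-2\right) = 0$)
$Y{\left(S,R \right)} = \frac{R + S}{-5 + R}$
$\left(-11 + a\right) Y{\left(-2,-3 \right)} = \left(-11 + 0\right) \frac{-3 - 2}{-5 - 3} = - 11 \frac{1}{-8} \left(-5\right) = - 11 \left(\left(- \frac{1}{8}\right) \left(-5\right)\right) = \left(-11\right) \frac{5}{8} = - \frac{55}{8}$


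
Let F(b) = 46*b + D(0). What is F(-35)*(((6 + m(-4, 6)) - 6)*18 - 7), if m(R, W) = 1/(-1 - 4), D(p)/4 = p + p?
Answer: 17066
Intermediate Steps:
D(p) = 8*p (D(p) = 4*(p + p) = 4*(2*p) = 8*p)
m(R, W) = -⅕ (m(R, W) = 1/(-5) = -⅕)
F(b) = 46*b (F(b) = 46*b + 8*0 = 46*b + 0 = 46*b)
F(-35)*(((6 + m(-4, 6)) - 6)*18 - 7) = (46*(-35))*(((6 - ⅕) - 6)*18 - 7) = -1610*((29/5 - 6)*18 - 7) = -1610*(-⅕*18 - 7) = -1610*(-18/5 - 7) = -1610*(-53/5) = 17066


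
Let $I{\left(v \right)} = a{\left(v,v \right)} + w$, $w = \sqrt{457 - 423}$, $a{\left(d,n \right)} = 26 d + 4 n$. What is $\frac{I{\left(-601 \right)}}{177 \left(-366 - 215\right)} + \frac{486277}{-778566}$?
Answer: $- \frac{11989907623}{26688463914} - \frac{\sqrt{34}}{102837} \approx -0.44931$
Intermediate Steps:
$a{\left(d,n \right)} = 4 n + 26 d$
$w = \sqrt{34} \approx 5.8309$
$I{\left(v \right)} = \sqrt{34} + 30 v$ ($I{\left(v \right)} = \left(4 v + 26 v\right) + \sqrt{34} = 30 v + \sqrt{34} = \sqrt{34} + 30 v$)
$\frac{I{\left(-601 \right)}}{177 \left(-366 - 215\right)} + \frac{486277}{-778566} = \frac{\sqrt{34} + 30 \left(-601\right)}{177 \left(-366 - 215\right)} + \frac{486277}{-778566} = \frac{\sqrt{34} - 18030}{177 \left(-581\right)} + 486277 \left(- \frac{1}{778566}\right) = \frac{-18030 + \sqrt{34}}{-102837} - \frac{486277}{778566} = \left(-18030 + \sqrt{34}\right) \left(- \frac{1}{102837}\right) - \frac{486277}{778566} = \left(\frac{6010}{34279} - \frac{\sqrt{34}}{102837}\right) - \frac{486277}{778566} = - \frac{11989907623}{26688463914} - \frac{\sqrt{34}}{102837}$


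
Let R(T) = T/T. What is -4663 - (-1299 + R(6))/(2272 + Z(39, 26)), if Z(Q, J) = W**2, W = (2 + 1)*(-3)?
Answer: -10970741/2353 ≈ -4662.4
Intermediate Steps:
R(T) = 1
W = -9 (W = 3*(-3) = -9)
Z(Q, J) = 81 (Z(Q, J) = (-9)**2 = 81)
-4663 - (-1299 + R(6))/(2272 + Z(39, 26)) = -4663 - (-1299 + 1)/(2272 + 81) = -4663 - (-1298)/2353 = -4663 - 1*(-1298/2353) = -4663 + 1298/2353 = -10970741/2353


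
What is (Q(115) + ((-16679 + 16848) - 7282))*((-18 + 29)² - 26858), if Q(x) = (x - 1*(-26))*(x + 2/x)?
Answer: -27993959844/115 ≈ -2.4343e+8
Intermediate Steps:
Q(x) = (26 + x)*(x + 2/x) (Q(x) = (x + 26)*(x + 2/x) = (26 + x)*(x + 2/x))
(Q(115) + ((-16679 + 16848) - 7282))*((-18 + 29)² - 26858) = ((2 + 115² + 26*115 + 52/115) + ((-16679 + 16848) - 7282))*((-18 + 29)² - 26858) = ((2 + 13225 + 2990 + 52*(1/115)) + (169 - 7282))*(11² - 26858) = ((2 + 13225 + 2990 + 52/115) - 7113)*(121 - 26858) = (1865007/115 - 7113)*(-26737) = (1047012/115)*(-26737) = -27993959844/115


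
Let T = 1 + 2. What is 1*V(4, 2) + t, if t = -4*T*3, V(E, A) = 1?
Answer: -35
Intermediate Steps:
T = 3
t = -36 (t = -4*3*3 = -12*3 = -36)
1*V(4, 2) + t = 1*1 - 36 = 1 - 36 = -35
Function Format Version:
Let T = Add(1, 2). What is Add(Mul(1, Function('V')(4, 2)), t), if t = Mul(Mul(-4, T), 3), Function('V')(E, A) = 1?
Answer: -35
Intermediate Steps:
T = 3
t = -36 (t = Mul(Mul(-4, 3), 3) = Mul(-12, 3) = -36)
Add(Mul(1, Function('V')(4, 2)), t) = Add(Mul(1, 1), -36) = Add(1, -36) = -35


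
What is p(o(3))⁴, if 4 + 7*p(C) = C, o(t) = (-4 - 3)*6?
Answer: 4477456/2401 ≈ 1864.8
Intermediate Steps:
o(t) = -42 (o(t) = -7*6 = -42)
p(C) = -4/7 + C/7
p(o(3))⁴ = (-4/7 + (⅐)*(-42))⁴ = (-4/7 - 6)⁴ = (-46/7)⁴ = 4477456/2401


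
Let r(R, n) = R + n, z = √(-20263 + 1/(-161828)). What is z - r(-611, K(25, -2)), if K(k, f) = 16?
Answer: 595 + I*√132663388789605/80914 ≈ 595.0 + 142.35*I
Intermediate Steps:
z = I*√132663388789605/80914 (z = √(-20263 - 1/161828) = √(-3279120765/161828) = I*√132663388789605/80914 ≈ 142.35*I)
z - r(-611, K(25, -2)) = I*√132663388789605/80914 - (-611 + 16) = I*√132663388789605/80914 - 1*(-595) = I*√132663388789605/80914 + 595 = 595 + I*√132663388789605/80914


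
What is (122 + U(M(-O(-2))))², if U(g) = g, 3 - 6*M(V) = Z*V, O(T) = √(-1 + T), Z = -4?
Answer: 180059/12 - 490*I*√3/3 ≈ 15005.0 - 282.9*I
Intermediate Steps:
M(V) = ½ + 2*V/3 (M(V) = ½ - (-2)*V/3 = ½ + 2*V/3)
(122 + U(M(-O(-2))))² = (122 + (½ + 2*(-√(-1 - 2))/3))² = (122 + (½ + 2*(-√(-3))/3))² = (122 + (½ + 2*(-I*√3)/3))² = (122 + (½ - 2*I*√3/3))² = (245/2 - 2*I*√3/3)²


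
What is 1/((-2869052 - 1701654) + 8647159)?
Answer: 1/4076453 ≈ 2.4531e-7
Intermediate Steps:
1/((-2869052 - 1701654) + 8647159) = 1/(-4570706 + 8647159) = 1/4076453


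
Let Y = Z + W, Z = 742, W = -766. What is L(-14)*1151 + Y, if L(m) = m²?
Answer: 225572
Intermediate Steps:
Y = -24 (Y = 742 - 766 = -24)
L(-14)*1151 + Y = (-14)²*1151 - 24 = 196*1151 - 24 = 225596 - 24 = 225572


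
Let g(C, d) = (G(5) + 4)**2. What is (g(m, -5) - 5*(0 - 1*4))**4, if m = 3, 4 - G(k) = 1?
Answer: 22667121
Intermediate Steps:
G(k) = 3 (G(k) = 4 - 1*1 = 4 - 1 = 3)
g(C, d) = 49 (g(C, d) = (3 + 4)**2 = 7**2 = 49)
(g(m, -5) - 5*(0 - 1*4))**4 = (49 - 5*(0 - 1*4))**4 = (49 - 5*(0 - 4))**4 = (49 - 5*(-4))**4 = (49 + 20)**4 = 69**4 = 22667121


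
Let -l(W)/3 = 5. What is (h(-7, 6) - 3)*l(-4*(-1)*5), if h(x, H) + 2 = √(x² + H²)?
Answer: 75 - 15*√85 ≈ -63.293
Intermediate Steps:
l(W) = -15 (l(W) = -3*5 = -15)
h(x, H) = -2 + √(H² + x²) (h(x, H) = -2 + √(x² + H²) = -2 + √(H² + x²))
(h(-7, 6) - 3)*l(-4*(-1)*5) = ((-2 + √(6² + (-7)²)) - 3)*(-15) = ((-2 + √(36 + 49)) - 3)*(-15) = ((-2 + √85) - 3)*(-15) = (-5 + √85)*(-15) = 75 - 15*√85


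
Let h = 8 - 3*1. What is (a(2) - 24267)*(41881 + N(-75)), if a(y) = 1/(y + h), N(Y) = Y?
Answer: -7101501608/7 ≈ -1.0145e+9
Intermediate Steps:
h = 5 (h = 8 - 3 = 5)
a(y) = 1/(5 + y) (a(y) = 1/(y + 5) = 1/(5 + y))
(a(2) - 24267)*(41881 + N(-75)) = (1/(5 + 2) - 24267)*(41881 - 75) = (1/7 - 24267)*41806 = -169868/7*41806 = -7101501608/7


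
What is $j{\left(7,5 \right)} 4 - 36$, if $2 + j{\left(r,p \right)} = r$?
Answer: $-16$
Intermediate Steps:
$j{\left(r,p \right)} = -2 + r$
$j{\left(7,5 \right)} 4 - 36 = \left(-2 + 7\right) 4 - 36 = 5 \cdot 4 - 36 = 20 - 36 = -16$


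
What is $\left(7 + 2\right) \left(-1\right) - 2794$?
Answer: $-2803$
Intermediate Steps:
$\left(7 + 2\right) \left(-1\right) - 2794 = 9 \left(-1\right) - 2794 = -9 - 2794 = -2803$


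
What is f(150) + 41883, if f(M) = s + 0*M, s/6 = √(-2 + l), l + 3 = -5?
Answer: 41883 + 6*I*√10 ≈ 41883.0 + 18.974*I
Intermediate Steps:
l = -8 (l = -3 - 5 = -8)
s = 6*I*√10 (s = 6*√(-2 - 8) = 6*√(-10) = 6*(I*√10) = 6*I*√10 ≈ 18.974*I)
f(M) = 6*I*√10 (f(M) = 6*I*√10 + 0*M = 6*I*√10 + 0 = 6*I*√10)
f(150) + 41883 = 6*I*√10 + 41883 = 41883 + 6*I*√10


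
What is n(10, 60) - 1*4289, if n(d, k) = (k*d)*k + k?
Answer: 31771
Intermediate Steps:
n(d, k) = k + d*k² (n(d, k) = (d*k)*k + k = d*k² + k = k + d*k²)
n(10, 60) - 1*4289 = 60*(1 + 10*60) - 1*4289 = 60*(1 + 600) - 4289 = 60*601 - 4289 = 36060 - 4289 = 31771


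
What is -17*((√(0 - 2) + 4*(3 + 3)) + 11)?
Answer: -595 - 17*I*√2 ≈ -595.0 - 24.042*I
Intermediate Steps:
-17*((√(0 - 2) + 4*(3 + 3)) + 11) = -17*((√(-2) + 4*6) + 11) = -17*((I*√2 + 24) + 11) = -17*((24 + I*√2) + 11) = -17*(35 + I*√2) = -595 - 17*I*√2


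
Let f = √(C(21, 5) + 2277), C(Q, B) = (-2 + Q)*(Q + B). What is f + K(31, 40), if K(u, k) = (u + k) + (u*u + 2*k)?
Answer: 1112 + √2771 ≈ 1164.6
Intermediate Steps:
C(Q, B) = (-2 + Q)*(B + Q)
K(u, k) = u + u² + 3*k (K(u, k) = (k + u) + (u² + 2*k) = u + u² + 3*k)
f = √2771 (f = √((21² - 2*5 - 2*21 + 5*21) + 2277) = √((441 - 10 - 42 + 105) + 2277) = √(494 + 2277) = √2771 ≈ 52.640)
f + K(31, 40) = √2771 + (31 + 31² + 3*40) = √2771 + (31 + 961 + 120) = √2771 + 1112 = 1112 + √2771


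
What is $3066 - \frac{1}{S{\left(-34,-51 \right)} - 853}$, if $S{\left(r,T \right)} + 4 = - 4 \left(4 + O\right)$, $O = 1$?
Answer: $\frac{2688883}{877} \approx 3066.0$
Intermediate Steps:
$S{\left(r,T \right)} = -24$ ($S{\left(r,T \right)} = -4 - 4 \left(4 + 1\right) = -4 - 20 = -24$)
$3066 - \frac{1}{S{\left(-34,-51 \right)} - 853} = 3066 - \frac{1}{-24 - 853} = 3066 - \frac{1}{-877} = 3066 - - \frac{1}{877} = 3066 + \frac{1}{877} = \frac{2688883}{877}$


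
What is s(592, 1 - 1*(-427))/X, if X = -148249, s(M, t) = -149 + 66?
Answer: 83/148249 ≈ 0.00055987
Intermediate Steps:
s(M, t) = -83
s(592, 1 - 1*(-427))/X = -83/(-148249) = -83*(-1/148249) = 83/148249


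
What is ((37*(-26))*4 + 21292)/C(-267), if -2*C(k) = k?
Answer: 392/3 ≈ 130.67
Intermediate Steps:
C(k) = -k/2
((37*(-26))*4 + 21292)/C(-267) = ((37*(-26))*4 + 21292)/((-1/2*(-267))) = (-962*4 + 21292)/(267/2) = (-3848 + 21292)*(2/267) = 17444*(2/267) = 392/3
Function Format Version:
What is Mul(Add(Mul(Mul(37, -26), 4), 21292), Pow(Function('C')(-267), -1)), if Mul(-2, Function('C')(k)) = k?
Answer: Rational(392, 3) ≈ 130.67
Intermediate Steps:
Function('C')(k) = Mul(Rational(-1, 2), k)
Mul(Add(Mul(Mul(37, -26), 4), 21292), Pow(Function('C')(-267), -1)) = Mul(Add(Mul(Mul(37, -26), 4), 21292), Pow(Mul(Rational(-1, 2), -267), -1)) = Mul(Add(Mul(-962, 4), 21292), Pow(Rational(267, 2), -1)) = Mul(Add(-3848, 21292), Rational(2, 267)) = Mul(17444, Rational(2, 267)) = Rational(392, 3)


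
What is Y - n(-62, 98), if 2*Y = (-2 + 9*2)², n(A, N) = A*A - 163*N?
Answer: 12258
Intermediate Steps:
n(A, N) = A² - 163*N
Y = 128 (Y = (-2 + 9*2)²/2 = (-2 + 18)²/2 = (½)*16² = (½)*256 = 128)
Y - n(-62, 98) = 128 - ((-62)² - 163*98) = 128 - (3844 - 15974) = 128 - 1*(-12130) = 128 + 12130 = 12258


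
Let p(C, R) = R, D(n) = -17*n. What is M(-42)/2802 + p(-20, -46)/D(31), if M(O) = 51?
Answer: 51923/492218 ≈ 0.10549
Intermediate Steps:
M(-42)/2802 + p(-20, -46)/D(31) = 51/2802 - 46/((-17*31)) = 51*(1/2802) - 46/(-527) = 17/934 - 46*(-1/527) = 17/934 + 46/527 = 51923/492218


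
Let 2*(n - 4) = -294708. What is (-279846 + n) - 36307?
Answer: -463503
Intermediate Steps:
n = -147350 (n = 4 + (1/2)*(-294708) = 4 - 147354 = -147350)
(-279846 + n) - 36307 = (-279846 - 147350) - 36307 = -427196 - 36307 = -463503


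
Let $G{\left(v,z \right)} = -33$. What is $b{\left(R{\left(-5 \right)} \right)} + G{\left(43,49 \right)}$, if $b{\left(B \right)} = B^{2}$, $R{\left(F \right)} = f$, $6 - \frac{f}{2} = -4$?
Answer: $367$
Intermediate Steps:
$f = 20$ ($f = 12 - -8 = 12 + 8 = 20$)
$R{\left(F \right)} = 20$
$b{\left(R{\left(-5 \right)} \right)} + G{\left(43,49 \right)} = 20^{2} - 33 = 400 - 33 = 367$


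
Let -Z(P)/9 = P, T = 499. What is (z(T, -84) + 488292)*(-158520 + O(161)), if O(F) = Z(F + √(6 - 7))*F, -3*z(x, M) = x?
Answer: -191252029331 - 707294091*I ≈ -1.9125e+11 - 7.0729e+8*I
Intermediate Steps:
Z(P) = -9*P
z(x, M) = -x/3
O(F) = F*(-9*I - 9*F) (O(F) = (-9*(F + √(6 - 7)))*F = (-9*(F + √(-1)))*F = (-9*(F + I))*F = (-9*(I + F))*F = (-9*I - 9*F)*F = F*(-9*I - 9*F))
(z(T, -84) + 488292)*(-158520 + O(161)) = (-⅓*499 + 488292)*(-158520 + 9*161*(-I - 1*161)) = (-499/3 + 488292)*(-158520 + 9*161*(-I - 161)) = 1464377*(-158520 + 9*161*(-161 - I))/3 = 1464377*(-158520 + (-233289 - 1449*I))/3 = 1464377*(-391809 - 1449*I)/3 = -191252029331 - 707294091*I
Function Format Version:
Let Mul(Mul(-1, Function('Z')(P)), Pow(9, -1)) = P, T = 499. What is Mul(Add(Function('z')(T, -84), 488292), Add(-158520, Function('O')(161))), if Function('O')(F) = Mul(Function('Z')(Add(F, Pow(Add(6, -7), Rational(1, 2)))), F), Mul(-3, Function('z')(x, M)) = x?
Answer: Add(-191252029331, Mul(-707294091, I)) ≈ Add(-1.9125e+11, Mul(-7.0729e+8, I))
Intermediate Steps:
Function('Z')(P) = Mul(-9, P)
Function('z')(x, M) = Mul(Rational(-1, 3), x)
Function('O')(F) = Mul(F, Add(Mul(-9, I), Mul(-9, F))) (Function('O')(F) = Mul(Mul(-9, Add(F, Pow(Add(6, -7), Rational(1, 2)))), F) = Mul(Mul(-9, Add(F, Pow(-1, Rational(1, 2)))), F) = Mul(Mul(-9, Add(F, I)), F) = Mul(Mul(-9, Add(I, F)), F) = Mul(Add(Mul(-9, I), Mul(-9, F)), F) = Mul(F, Add(Mul(-9, I), Mul(-9, F))))
Mul(Add(Function('z')(T, -84), 488292), Add(-158520, Function('O')(161))) = Mul(Add(Mul(Rational(-1, 3), 499), 488292), Add(-158520, Mul(9, 161, Add(Mul(-1, I), Mul(-1, 161))))) = Mul(Add(Rational(-499, 3), 488292), Add(-158520, Mul(9, 161, Add(Mul(-1, I), -161)))) = Mul(Rational(1464377, 3), Add(-158520, Mul(9, 161, Add(-161, Mul(-1, I))))) = Mul(Rational(1464377, 3), Add(-158520, Add(-233289, Mul(-1449, I)))) = Mul(Rational(1464377, 3), Add(-391809, Mul(-1449, I))) = Add(-191252029331, Mul(-707294091, I))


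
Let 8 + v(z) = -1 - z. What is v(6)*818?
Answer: -12270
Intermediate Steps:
v(z) = -9 - z (v(z) = -8 + (-1 - z) = -9 - z)
v(6)*818 = (-9 - 1*6)*818 = (-9 - 6)*818 = -15*818 = -12270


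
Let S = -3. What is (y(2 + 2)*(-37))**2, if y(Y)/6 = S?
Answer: 443556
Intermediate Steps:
y(Y) = -18 (y(Y) = 6*(-3) = -18)
(y(2 + 2)*(-37))**2 = (-18*(-37))**2 = 666**2 = 443556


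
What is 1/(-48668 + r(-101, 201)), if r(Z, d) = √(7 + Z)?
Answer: -24334/1184287159 - I*√94/2368574318 ≈ -2.0547e-5 - 4.0933e-9*I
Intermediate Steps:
1/(-48668 + r(-101, 201)) = 1/(-48668 + √(7 - 101)) = 1/(-48668 + √(-94)) = 1/(-48668 + I*√94)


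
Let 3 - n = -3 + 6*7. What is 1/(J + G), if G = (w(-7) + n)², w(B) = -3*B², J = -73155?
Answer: -1/39666 ≈ -2.5210e-5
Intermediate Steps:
n = -36 (n = 3 - (-3 + 6*7) = 3 - (-3 + 42) = 3 - 1*39 = 3 - 39 = -36)
G = 33489 (G = (-3*(-7)² - 36)² = (-3*49 - 36)² = (-147 - 36)² = (-183)² = 33489)
1/(J + G) = 1/(-73155 + 33489) = 1/(-39666) = -1/39666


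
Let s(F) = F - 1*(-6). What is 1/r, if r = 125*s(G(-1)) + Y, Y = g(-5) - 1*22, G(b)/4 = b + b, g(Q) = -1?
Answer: -1/273 ≈ -0.0036630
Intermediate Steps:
G(b) = 8*b (G(b) = 4*(b + b) = 4*(2*b) = 8*b)
s(F) = 6 + F (s(F) = F + 6 = 6 + F)
Y = -23 (Y = -1 - 1*22 = -1 - 22 = -23)
r = -273 (r = 125*(6 + 8*(-1)) - 23 = 125*(6 - 8) - 23 = 125*(-2) - 23 = -250 - 23 = -273)
1/r = 1/(-273) = -1/273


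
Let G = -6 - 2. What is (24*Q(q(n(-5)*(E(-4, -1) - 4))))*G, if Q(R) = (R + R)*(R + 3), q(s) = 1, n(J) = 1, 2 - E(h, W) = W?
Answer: -1536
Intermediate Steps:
E(h, W) = 2 - W
Q(R) = 2*R*(3 + R) (Q(R) = (2*R)*(3 + R) = 2*R*(3 + R))
G = -8
(24*Q(q(n(-5)*(E(-4, -1) - 4))))*G = (24*(2*1*(3 + 1)))*(-8) = (24*(2*1*4))*(-8) = (24*8)*(-8) = 192*(-8) = -1536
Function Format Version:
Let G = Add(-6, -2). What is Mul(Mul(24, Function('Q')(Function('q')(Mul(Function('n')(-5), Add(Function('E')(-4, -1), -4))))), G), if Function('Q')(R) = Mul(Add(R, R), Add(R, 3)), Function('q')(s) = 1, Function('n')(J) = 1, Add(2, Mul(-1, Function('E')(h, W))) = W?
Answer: -1536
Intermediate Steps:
Function('E')(h, W) = Add(2, Mul(-1, W))
Function('Q')(R) = Mul(2, R, Add(3, R)) (Function('Q')(R) = Mul(Mul(2, R), Add(3, R)) = Mul(2, R, Add(3, R)))
G = -8
Mul(Mul(24, Function('Q')(Function('q')(Mul(Function('n')(-5), Add(Function('E')(-4, -1), -4))))), G) = Mul(Mul(24, Mul(2, 1, Add(3, 1))), -8) = Mul(Mul(24, Mul(2, 1, 4)), -8) = Mul(Mul(24, 8), -8) = Mul(192, -8) = -1536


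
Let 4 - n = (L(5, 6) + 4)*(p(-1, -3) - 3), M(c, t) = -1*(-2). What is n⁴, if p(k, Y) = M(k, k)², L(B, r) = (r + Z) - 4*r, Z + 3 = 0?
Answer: 194481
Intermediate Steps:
Z = -3 (Z = -3 + 0 = -3)
M(c, t) = 2
L(B, r) = -3 - 3*r (L(B, r) = (r - 3) - 4*r = (-3 + r) - 4*r = -3 - 3*r)
p(k, Y) = 4 (p(k, Y) = 2² = 4)
n = 21 (n = 4 - ((-3 - 3*6) + 4)*(4 - 3) = 4 - ((-3 - 18) + 4) = 4 - (-21 + 4) = 4 - (-17) = 4 - 1*(-17) = 4 + 17 = 21)
n⁴ = 21⁴ = 194481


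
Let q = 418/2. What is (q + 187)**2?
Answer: 156816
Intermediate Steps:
q = 209 (q = 418*(1/2) = 209)
(q + 187)**2 = (209 + 187)**2 = 396**2 = 156816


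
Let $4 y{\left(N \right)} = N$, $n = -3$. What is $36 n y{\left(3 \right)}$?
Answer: $-81$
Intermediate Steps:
$y{\left(N \right)} = \frac{N}{4}$
$36 n y{\left(3 \right)} = 36 \left(-3\right) \frac{1}{4} \cdot 3 = \left(-108\right) \frac{3}{4} = -81$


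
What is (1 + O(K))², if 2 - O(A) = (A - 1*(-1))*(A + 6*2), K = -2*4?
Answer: 961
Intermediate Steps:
K = -8
O(A) = 2 - (1 + A)*(12 + A) (O(A) = 2 - (A - 1*(-1))*(A + 6*2) = 2 - (A + 1)*(A + 12) = 2 - (1 + A)*(12 + A))
(1 + O(K))² = (1 + (-10 - 1*(-8)² - 13*(-8)))² = (1 + (-10 - 1*64 + 104))² = (1 + (-10 - 64 + 104))² = (1 + 30)² = 31² = 961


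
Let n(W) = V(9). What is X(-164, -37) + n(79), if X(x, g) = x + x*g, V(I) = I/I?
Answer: 5905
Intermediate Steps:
V(I) = 1
X(x, g) = x + g*x
n(W) = 1
X(-164, -37) + n(79) = -164*(1 - 37) + 1 = -164*(-36) + 1 = 5904 + 1 = 5905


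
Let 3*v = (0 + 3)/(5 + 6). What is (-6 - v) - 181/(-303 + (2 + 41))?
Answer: -15429/2860 ≈ -5.3948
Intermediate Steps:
v = 1/11 (v = ((0 + 3)/(5 + 6))/3 = (3/11)/3 = (3*(1/11))/3 = (1/3)*(3/11) = 1/11 ≈ 0.090909)
(-6 - v) - 181/(-303 + (2 + 41)) = (-6 - 1*1/11) - 181/(-303 + (2 + 41)) = (-6 - 1/11) - 181/(-303 + 43) = -67/11 - 181/(-260) = -67/11 - 181*(-1/260) = -67/11 + 181/260 = -15429/2860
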